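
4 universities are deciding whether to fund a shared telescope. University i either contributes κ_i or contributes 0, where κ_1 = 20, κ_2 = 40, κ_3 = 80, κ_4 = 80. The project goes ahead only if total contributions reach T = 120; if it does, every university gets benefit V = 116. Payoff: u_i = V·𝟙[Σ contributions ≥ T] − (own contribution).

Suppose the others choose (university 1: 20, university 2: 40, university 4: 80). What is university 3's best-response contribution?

0

Others' total = 140 ≥ 120; contributing adds cost 80 for no extra benefit.
Best response: 0.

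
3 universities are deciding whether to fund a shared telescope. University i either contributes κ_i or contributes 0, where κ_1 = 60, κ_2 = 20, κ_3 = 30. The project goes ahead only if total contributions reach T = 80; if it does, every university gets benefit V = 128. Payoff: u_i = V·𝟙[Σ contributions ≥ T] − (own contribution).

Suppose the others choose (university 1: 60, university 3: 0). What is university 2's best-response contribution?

Others' total = 60. Contributing 20 brings total to 80 ≥ 80: gain V − κ_2 = 108.
Best response: 20.

20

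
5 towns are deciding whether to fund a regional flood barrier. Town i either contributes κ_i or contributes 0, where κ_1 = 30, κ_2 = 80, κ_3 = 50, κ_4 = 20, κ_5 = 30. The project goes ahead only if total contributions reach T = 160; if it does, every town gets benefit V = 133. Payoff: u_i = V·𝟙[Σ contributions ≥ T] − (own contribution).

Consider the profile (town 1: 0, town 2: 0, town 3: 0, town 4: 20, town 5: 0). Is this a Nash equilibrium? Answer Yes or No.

Total = 20 < 160: not provided.
Town 1 (pledges 0, payoff 0): pledging 30 → total 50, payoff -30. No gain.
Town 2 (pledges 0, payoff 0): pledging 80 → total 100, payoff -80. No gain.
Town 3 (pledges 0, payoff 0): pledging 50 → total 70, payoff -50. No gain.
Town 4 (pledges 20, payoff -20): dropping to 0 → total 0, payoff 0. Profitable deviation.

No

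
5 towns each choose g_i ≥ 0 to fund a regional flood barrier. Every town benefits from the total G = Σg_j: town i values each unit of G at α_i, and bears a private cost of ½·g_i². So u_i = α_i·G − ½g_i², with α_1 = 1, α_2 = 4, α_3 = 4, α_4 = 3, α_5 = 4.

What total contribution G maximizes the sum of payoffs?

Planner FOC: ∂(Σu_j)/∂g_i = (Σα_j) − g_i = 0, so g_i^SO = Σα_j = 16 for every i; G^SO = 80.

80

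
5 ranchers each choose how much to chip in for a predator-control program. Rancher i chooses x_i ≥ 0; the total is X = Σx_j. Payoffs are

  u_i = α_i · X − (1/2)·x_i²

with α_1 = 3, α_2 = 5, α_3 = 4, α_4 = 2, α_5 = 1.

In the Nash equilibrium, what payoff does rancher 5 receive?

14.5

Rancher i's FOC: ∂u_i/∂x_i = α_i − x_i = 0, so x_i* = α_i.
NE contributions = (3, 5, 4, 2, 1); X = 15.
u_5 = α_5·X − ½·(x_5)² = 1·15 − ½·1² = 14.5.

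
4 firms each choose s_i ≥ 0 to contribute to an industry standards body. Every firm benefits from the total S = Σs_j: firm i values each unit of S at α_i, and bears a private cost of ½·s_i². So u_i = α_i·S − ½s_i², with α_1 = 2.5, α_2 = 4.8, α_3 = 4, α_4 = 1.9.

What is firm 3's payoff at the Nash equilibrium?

44.8

Firm i's FOC: ∂u_i/∂s_i = α_i − s_i = 0, so s_i* = α_i.
NE contributions = (2.5, 4.8, 4, 1.9); S = 13.2.
u_3 = α_3·S − ½·(s_3)² = 4·13.2 − ½·4² = 44.8.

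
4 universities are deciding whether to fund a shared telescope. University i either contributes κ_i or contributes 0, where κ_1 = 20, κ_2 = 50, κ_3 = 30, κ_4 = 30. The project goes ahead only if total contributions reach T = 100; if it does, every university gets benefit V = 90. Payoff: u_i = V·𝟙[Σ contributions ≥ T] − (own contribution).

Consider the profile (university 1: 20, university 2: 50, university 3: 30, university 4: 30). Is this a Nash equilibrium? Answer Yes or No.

No

Total = 130 ≥ 100: provided.
University 1 (pledges 20, payoff 70): dropping to 0 → total 110, payoff 90. Profitable deviation.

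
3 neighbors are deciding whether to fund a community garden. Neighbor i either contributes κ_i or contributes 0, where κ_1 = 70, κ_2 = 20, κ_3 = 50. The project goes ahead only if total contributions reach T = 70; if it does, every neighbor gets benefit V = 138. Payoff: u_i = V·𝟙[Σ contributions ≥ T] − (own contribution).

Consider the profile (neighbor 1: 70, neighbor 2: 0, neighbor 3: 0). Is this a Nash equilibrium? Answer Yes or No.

Total = 70 ≥ 70: provided.
Neighbor 1 (pledges 70, payoff 68): dropping to 0 → total 0, payoff 0. No gain.
Neighbor 2 (pledges 0, payoff 138): pledging 20 → total 90, payoff 118. No gain.
Neighbor 3 (pledges 0, payoff 138): pledging 50 → total 120, payoff 88. No gain.

Yes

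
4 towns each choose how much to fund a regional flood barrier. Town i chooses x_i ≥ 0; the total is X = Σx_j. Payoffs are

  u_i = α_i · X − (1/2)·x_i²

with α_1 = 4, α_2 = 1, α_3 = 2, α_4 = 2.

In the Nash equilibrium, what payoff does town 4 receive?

Town i's FOC: ∂u_i/∂x_i = α_i − x_i = 0, so x_i* = α_i.
NE contributions = (4, 1, 2, 2); X = 9.
u_4 = α_4·X − ½·(x_4)² = 2·9 − ½·2² = 16.

16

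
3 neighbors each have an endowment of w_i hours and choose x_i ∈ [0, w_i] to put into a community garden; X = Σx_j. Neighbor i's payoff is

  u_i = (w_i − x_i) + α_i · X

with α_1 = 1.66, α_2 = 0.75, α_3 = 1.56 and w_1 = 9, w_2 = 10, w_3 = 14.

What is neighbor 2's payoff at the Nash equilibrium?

27.25

∂u_i/∂x_i = α_i − 1, so neighbor i contributes w_i if α_i > 1, else 0.
α_i > 1 for i ∈ {1, 3}; NE contributions (9, 0, 14), X = 23.
u_2 = (10 − 0) + 0.75·23 = 27.25.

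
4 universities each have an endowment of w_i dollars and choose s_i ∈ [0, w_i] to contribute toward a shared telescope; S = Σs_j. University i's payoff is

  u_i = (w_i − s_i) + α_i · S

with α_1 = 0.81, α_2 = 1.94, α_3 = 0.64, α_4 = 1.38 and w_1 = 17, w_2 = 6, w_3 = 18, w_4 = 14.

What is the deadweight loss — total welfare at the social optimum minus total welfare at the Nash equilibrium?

∂u_i/∂s_i = α_i − 1, so university i contributes w_i if α_i > 1, else 0.
α_i > 1 for i ∈ {2, 4}; NE contributions (0, 6, 0, 14), S = 20.
W^NE = Σw_i − S^NE + (Σα_i)·S^NE = 55 + 3.77·20 = 130.4.
Planner: ∂(Σu_j)/∂s_i = Σα_j − 1 = 3.77 > 0, so everyone contributes w_i; S^SO = 55, W^SO = 55 + 3.77·55 = 262.35.
Deadweight loss = 131.95.

131.95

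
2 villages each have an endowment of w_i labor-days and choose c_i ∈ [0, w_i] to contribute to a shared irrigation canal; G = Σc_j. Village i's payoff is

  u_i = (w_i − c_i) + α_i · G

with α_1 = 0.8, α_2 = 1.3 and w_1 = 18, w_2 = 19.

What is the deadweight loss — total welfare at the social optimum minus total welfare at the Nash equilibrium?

19.8

∂u_i/∂c_i = α_i − 1, so village i contributes w_i if α_i > 1, else 0.
α_i > 1 for i ∈ {2}; NE contributions (0, 19), G = 19.
W^NE = Σw_i − G^NE + (Σα_i)·G^NE = 37 + 1.1·19 = 57.9.
Planner: ∂(Σu_j)/∂c_i = Σα_j − 1 = 1.1 > 0, so everyone contributes w_i; G^SO = 37, W^SO = 37 + 1.1·37 = 77.7.
Deadweight loss = 19.8.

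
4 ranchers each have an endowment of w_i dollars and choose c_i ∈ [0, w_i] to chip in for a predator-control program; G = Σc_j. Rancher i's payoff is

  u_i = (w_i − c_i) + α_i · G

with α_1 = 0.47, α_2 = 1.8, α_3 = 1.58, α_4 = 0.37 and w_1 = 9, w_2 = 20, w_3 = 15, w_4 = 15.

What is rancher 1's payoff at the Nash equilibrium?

∂u_i/∂c_i = α_i − 1, so rancher i contributes w_i if α_i > 1, else 0.
α_i > 1 for i ∈ {2, 3}; NE contributions (0, 20, 15, 0), G = 35.
u_1 = (9 − 0) + 0.47·35 = 25.45.

25.45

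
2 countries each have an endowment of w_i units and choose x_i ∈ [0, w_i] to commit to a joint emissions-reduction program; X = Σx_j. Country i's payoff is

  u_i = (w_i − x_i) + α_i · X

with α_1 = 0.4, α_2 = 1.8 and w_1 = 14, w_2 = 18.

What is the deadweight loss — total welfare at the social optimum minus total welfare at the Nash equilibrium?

∂u_i/∂x_i = α_i − 1, so country i contributes w_i if α_i > 1, else 0.
α_i > 1 for i ∈ {2}; NE contributions (0, 18), X = 18.
W^NE = Σw_i − X^NE + (Σα_i)·X^NE = 32 + 1.2·18 = 53.6.
Planner: ∂(Σu_j)/∂x_i = Σα_j − 1 = 1.2 > 0, so everyone contributes w_i; X^SO = 32, W^SO = 32 + 1.2·32 = 70.4.
Deadweight loss = 16.8.

16.8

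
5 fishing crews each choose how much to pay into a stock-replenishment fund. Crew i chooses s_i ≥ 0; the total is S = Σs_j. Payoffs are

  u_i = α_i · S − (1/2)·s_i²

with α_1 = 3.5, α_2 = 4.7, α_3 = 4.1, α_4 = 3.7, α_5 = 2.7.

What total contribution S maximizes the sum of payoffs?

Planner FOC: ∂(Σu_j)/∂s_i = (Σα_j) − s_i = 0, so s_i^SO = Σα_j = 18.7 for every i; S^SO = 93.5.

93.5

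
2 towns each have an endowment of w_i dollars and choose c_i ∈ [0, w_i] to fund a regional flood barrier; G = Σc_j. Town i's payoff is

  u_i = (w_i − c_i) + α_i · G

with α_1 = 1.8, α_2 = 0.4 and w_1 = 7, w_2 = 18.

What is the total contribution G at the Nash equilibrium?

7

∂u_i/∂c_i = α_i − 1, so town i contributes w_i if α_i > 1, else 0.
α_i > 1 for i ∈ {1}; NE contributions (7, 0), G = 7.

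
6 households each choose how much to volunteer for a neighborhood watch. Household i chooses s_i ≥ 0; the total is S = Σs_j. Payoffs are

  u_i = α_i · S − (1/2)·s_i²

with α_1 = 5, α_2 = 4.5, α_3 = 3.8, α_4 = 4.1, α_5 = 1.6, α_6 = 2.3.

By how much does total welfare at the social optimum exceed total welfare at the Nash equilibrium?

949.555

Household i's FOC: ∂u_i/∂s_i = α_i − s_i = 0, so s_i* = α_i.
NE contributions = (5, 4.5, 3.8, 4.1, 1.6, 2.3); S = 21.3.
W^NE = (Σα)·S − ½Σα_i² = 21.3² − ½·84.35 = 411.515.
Planner sets s_i = Σα_j = 21.3 for every i, so S^SO = 6·21.3 = 127.8.
W^SO = (Σα)·S^SO − ½·6·(Σα)² = (6/2)·21.3² = 1361.07.
Deadweight loss = W^SO − W^NE = 949.555.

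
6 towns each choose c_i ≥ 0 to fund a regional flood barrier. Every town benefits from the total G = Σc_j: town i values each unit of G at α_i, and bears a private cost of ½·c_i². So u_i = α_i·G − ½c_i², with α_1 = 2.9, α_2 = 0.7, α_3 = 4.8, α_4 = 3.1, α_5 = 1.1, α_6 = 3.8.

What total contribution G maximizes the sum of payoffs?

98.4

Planner FOC: ∂(Σu_j)/∂c_i = (Σα_j) − c_i = 0, so c_i^SO = Σα_j = 16.4 for every i; G^SO = 98.4.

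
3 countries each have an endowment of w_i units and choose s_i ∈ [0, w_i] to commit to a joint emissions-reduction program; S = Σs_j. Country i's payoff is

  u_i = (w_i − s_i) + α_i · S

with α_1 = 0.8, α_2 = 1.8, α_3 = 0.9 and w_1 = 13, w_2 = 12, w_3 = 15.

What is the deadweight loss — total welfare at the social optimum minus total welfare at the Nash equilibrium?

∂u_i/∂s_i = α_i − 1, so country i contributes w_i if α_i > 1, else 0.
α_i > 1 for i ∈ {2}; NE contributions (0, 12, 0), S = 12.
W^NE = Σw_i − S^NE + (Σα_i)·S^NE = 40 + 2.5·12 = 70.
Planner: ∂(Σu_j)/∂s_i = Σα_j − 1 = 2.5 > 0, so everyone contributes w_i; S^SO = 40, W^SO = 40 + 2.5·40 = 140.
Deadweight loss = 70.

70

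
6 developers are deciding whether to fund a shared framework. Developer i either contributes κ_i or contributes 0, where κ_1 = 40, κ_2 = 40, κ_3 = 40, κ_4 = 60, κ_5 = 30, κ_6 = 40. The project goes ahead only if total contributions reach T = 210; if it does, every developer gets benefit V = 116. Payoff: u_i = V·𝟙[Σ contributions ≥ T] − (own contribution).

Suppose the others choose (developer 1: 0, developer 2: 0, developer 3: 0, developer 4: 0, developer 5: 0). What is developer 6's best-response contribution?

0

Others' total = 0. Even contributing 40 gives 40 < 210: no benefit either way.
Best response: 0.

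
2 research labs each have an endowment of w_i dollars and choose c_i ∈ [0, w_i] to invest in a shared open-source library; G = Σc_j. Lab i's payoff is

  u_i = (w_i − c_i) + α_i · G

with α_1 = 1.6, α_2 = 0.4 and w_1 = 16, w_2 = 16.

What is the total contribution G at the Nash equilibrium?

16

∂u_i/∂c_i = α_i − 1, so lab i contributes w_i if α_i > 1, else 0.
α_i > 1 for i ∈ {1}; NE contributions (16, 0), G = 16.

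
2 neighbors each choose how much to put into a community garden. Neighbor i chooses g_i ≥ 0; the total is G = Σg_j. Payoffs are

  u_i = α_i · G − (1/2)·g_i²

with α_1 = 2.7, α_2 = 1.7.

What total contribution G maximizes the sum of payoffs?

8.8

Planner FOC: ∂(Σu_j)/∂g_i = (Σα_j) − g_i = 0, so g_i^SO = Σα_j = 4.4 for every i; G^SO = 8.8.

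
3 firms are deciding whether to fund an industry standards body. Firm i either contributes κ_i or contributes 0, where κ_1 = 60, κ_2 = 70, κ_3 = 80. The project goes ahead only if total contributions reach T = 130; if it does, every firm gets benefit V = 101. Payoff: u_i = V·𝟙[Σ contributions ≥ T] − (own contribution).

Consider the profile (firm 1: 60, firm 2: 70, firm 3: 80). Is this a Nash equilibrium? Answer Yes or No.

No

Total = 210 ≥ 130: provided.
Firm 1 (pledges 60, payoff 41): dropping to 0 → total 150, payoff 101. Profitable deviation.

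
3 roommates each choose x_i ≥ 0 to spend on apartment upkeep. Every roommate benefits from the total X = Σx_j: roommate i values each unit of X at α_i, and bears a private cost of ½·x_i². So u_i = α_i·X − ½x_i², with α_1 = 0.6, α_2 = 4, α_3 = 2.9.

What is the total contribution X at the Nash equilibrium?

7.5

Roommate i's FOC: ∂u_i/∂x_i = α_i − x_i = 0, so x_i* = α_i.
NE contributions = (0.6, 4, 2.9); X = 7.5.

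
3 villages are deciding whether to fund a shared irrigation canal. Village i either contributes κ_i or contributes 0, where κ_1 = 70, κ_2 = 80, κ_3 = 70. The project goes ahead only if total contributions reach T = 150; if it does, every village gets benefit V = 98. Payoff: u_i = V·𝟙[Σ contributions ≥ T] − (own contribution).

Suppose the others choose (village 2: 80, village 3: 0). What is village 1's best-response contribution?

70

Others' total = 80. Contributing 70 brings total to 150 ≥ 150: gain V − κ_1 = 28.
Best response: 70.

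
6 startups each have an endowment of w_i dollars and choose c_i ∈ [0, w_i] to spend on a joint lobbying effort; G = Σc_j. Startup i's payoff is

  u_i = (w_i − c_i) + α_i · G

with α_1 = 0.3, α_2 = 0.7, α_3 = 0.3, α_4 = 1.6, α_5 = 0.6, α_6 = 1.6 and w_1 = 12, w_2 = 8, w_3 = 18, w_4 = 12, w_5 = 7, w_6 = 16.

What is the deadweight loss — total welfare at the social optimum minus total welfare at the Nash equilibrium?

∂u_i/∂c_i = α_i − 1, so startup i contributes w_i if α_i > 1, else 0.
α_i > 1 for i ∈ {4, 6}; NE contributions (0, 0, 0, 12, 0, 16), G = 28.
W^NE = Σw_i − G^NE + (Σα_i)·G^NE = 73 + 4.1·28 = 187.8.
Planner: ∂(Σu_j)/∂c_i = Σα_j − 1 = 4.1 > 0, so everyone contributes w_i; G^SO = 73, W^SO = 73 + 4.1·73 = 372.3.
Deadweight loss = 184.5.

184.5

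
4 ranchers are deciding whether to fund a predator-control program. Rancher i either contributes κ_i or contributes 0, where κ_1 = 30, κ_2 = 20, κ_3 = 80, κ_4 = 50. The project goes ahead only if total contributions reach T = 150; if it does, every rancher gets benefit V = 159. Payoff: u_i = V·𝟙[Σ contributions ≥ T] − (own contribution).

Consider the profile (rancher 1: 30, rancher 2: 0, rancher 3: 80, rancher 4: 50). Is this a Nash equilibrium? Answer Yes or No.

Total = 160 ≥ 150: provided.
Rancher 1 (pledges 30, payoff 129): dropping to 0 → total 130, payoff 0. No gain.
Rancher 2 (pledges 0, payoff 159): pledging 20 → total 180, payoff 139. No gain.
Rancher 3 (pledges 80, payoff 79): dropping to 0 → total 80, payoff 0. No gain.
Rancher 4 (pledges 50, payoff 109): dropping to 0 → total 110, payoff 0. No gain.

Yes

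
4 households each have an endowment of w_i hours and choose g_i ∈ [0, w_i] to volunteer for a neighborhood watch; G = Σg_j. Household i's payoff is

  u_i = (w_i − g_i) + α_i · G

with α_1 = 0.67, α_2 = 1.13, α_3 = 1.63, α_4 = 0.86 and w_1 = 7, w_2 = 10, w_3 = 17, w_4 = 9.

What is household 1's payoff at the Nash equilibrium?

25.09

∂u_i/∂g_i = α_i − 1, so household i contributes w_i if α_i > 1, else 0.
α_i > 1 for i ∈ {2, 3}; NE contributions (0, 10, 17, 0), G = 27.
u_1 = (7 − 0) + 0.67·27 = 25.09.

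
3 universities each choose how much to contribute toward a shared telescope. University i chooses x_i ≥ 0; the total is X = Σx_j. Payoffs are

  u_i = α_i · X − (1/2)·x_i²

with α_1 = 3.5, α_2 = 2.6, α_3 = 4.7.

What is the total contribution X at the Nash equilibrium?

10.8

University i's FOC: ∂u_i/∂x_i = α_i − x_i = 0, so x_i* = α_i.
NE contributions = (3.5, 2.6, 4.7); X = 10.8.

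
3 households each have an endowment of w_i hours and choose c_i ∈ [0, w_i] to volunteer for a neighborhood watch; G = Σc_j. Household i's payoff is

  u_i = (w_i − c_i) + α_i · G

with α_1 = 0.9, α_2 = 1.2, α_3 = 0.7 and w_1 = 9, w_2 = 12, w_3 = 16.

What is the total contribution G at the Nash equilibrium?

∂u_i/∂c_i = α_i − 1, so household i contributes w_i if α_i > 1, else 0.
α_i > 1 for i ∈ {2}; NE contributions (0, 12, 0), G = 12.

12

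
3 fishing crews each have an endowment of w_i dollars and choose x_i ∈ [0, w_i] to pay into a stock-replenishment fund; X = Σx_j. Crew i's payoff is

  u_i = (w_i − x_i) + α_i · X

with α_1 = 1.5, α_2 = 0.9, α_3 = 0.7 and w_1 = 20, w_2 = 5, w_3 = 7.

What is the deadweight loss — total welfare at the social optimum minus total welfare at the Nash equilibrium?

∂u_i/∂x_i = α_i − 1, so crew i contributes w_i if α_i > 1, else 0.
α_i > 1 for i ∈ {1}; NE contributions (20, 0, 0), X = 20.
W^NE = Σw_i − X^NE + (Σα_i)·X^NE = 32 + 2.1·20 = 74.
Planner: ∂(Σu_j)/∂x_i = Σα_j − 1 = 2.1 > 0, so everyone contributes w_i; X^SO = 32, W^SO = 32 + 2.1·32 = 99.2.
Deadweight loss = 25.2.

25.2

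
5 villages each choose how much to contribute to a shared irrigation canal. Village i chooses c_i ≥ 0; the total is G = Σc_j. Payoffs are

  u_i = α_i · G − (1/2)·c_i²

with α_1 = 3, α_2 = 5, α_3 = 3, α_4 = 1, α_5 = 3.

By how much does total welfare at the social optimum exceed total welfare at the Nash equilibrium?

Village i's FOC: ∂u_i/∂c_i = α_i − c_i = 0, so c_i* = α_i.
NE contributions = (3, 5, 3, 1, 3); G = 15.
W^NE = (Σα)·G − ½Σα_i² = 15² − ½·53 = 198.5.
Planner sets c_i = Σα_j = 15 for every i, so G^SO = 5·15 = 75.
W^SO = (Σα)·G^SO − ½·5·(Σα)² = (5/2)·15² = 562.5.
Deadweight loss = W^SO − W^NE = 364.

364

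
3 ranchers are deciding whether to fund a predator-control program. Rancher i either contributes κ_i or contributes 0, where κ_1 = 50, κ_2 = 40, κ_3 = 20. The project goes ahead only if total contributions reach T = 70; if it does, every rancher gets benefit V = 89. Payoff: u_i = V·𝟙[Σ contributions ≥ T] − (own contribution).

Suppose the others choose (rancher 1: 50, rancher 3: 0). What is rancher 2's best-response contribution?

40

Others' total = 50. Contributing 40 brings total to 90 ≥ 70: gain V − κ_2 = 49.
Best response: 40.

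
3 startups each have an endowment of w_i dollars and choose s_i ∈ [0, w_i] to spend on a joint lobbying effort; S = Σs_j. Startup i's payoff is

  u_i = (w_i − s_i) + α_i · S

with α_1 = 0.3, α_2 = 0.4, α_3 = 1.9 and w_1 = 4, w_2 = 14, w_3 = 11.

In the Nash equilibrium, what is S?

11

∂u_i/∂s_i = α_i − 1, so startup i contributes w_i if α_i > 1, else 0.
α_i > 1 for i ∈ {3}; NE contributions (0, 0, 11), S = 11.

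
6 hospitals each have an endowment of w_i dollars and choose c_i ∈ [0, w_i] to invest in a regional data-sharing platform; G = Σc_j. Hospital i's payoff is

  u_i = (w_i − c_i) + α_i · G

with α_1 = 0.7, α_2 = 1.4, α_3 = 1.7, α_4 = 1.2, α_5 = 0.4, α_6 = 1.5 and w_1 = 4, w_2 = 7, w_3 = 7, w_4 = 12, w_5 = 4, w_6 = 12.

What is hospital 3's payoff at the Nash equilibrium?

∂u_i/∂c_i = α_i − 1, so hospital i contributes w_i if α_i > 1, else 0.
α_i > 1 for i ∈ {2, 3, 4, 6}; NE contributions (0, 7, 7, 12, 0, 12), G = 38.
u_3 = (7 − 7) + 1.7·38 = 64.6.

64.6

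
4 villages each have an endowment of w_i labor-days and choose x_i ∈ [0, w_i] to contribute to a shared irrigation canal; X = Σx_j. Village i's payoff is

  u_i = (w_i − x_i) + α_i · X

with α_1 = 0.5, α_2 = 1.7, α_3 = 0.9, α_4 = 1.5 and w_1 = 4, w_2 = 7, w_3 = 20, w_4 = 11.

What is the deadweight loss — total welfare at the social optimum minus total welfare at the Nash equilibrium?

86.4

∂u_i/∂x_i = α_i − 1, so village i contributes w_i if α_i > 1, else 0.
α_i > 1 for i ∈ {2, 4}; NE contributions (0, 7, 0, 11), X = 18.
W^NE = Σw_i − X^NE + (Σα_i)·X^NE = 42 + 3.6·18 = 106.8.
Planner: ∂(Σu_j)/∂x_i = Σα_j − 1 = 3.6 > 0, so everyone contributes w_i; X^SO = 42, W^SO = 42 + 3.6·42 = 193.2.
Deadweight loss = 86.4.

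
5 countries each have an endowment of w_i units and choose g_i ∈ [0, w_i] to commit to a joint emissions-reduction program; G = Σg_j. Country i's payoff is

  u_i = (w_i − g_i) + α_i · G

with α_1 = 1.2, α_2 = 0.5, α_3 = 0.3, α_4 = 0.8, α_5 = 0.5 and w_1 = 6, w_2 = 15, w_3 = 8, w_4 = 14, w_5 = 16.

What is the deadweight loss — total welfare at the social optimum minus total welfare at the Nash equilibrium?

∂u_i/∂g_i = α_i − 1, so country i contributes w_i if α_i > 1, else 0.
α_i > 1 for i ∈ {1}; NE contributions (6, 0, 0, 0, 0), G = 6.
W^NE = Σw_i − G^NE + (Σα_i)·G^NE = 59 + 2.3·6 = 72.8.
Planner: ∂(Σu_j)/∂g_i = Σα_j − 1 = 2.3 > 0, so everyone contributes w_i; G^SO = 59, W^SO = 59 + 2.3·59 = 194.7.
Deadweight loss = 121.9.

121.9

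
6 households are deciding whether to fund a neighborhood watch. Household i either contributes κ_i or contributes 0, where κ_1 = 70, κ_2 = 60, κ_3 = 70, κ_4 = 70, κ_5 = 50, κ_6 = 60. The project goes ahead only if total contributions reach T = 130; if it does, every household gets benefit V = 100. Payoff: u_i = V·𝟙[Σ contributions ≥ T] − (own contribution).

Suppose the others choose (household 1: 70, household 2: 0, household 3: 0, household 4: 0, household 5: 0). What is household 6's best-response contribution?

60

Others' total = 70. Contributing 60 brings total to 130 ≥ 130: gain V − κ_6 = 40.
Best response: 60.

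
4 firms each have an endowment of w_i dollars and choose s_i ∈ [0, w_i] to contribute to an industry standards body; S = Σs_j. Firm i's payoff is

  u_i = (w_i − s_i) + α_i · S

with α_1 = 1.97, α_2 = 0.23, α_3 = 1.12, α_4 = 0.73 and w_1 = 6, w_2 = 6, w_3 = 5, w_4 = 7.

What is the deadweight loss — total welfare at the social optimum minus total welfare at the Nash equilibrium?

∂u_i/∂s_i = α_i − 1, so firm i contributes w_i if α_i > 1, else 0.
α_i > 1 for i ∈ {1, 3}; NE contributions (6, 0, 5, 0), S = 11.
W^NE = Σw_i − S^NE + (Σα_i)·S^NE = 24 + 3.05·11 = 57.55.
Planner: ∂(Σu_j)/∂s_i = Σα_j − 1 = 3.05 > 0, so everyone contributes w_i; S^SO = 24, W^SO = 24 + 3.05·24 = 97.2.
Deadweight loss = 39.65.

39.65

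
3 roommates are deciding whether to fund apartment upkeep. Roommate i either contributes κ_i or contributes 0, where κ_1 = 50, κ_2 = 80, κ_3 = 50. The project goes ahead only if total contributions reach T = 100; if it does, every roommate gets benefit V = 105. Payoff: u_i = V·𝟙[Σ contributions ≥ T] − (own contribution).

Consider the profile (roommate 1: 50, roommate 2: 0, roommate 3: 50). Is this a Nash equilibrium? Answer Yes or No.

Yes

Total = 100 ≥ 100: provided.
Roommate 1 (pledges 50, payoff 55): dropping to 0 → total 50, payoff 0. No gain.
Roommate 2 (pledges 0, payoff 105): pledging 80 → total 180, payoff 25. No gain.
Roommate 3 (pledges 50, payoff 55): dropping to 0 → total 50, payoff 0. No gain.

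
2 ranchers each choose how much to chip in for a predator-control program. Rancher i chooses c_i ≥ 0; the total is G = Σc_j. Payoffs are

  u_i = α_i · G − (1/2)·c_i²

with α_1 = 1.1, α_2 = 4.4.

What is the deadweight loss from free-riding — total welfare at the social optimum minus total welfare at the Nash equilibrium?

Rancher i's FOC: ∂u_i/∂c_i = α_i − c_i = 0, so c_i* = α_i.
NE contributions = (1.1, 4.4); G = 5.5.
W^NE = (Σα)·G − ½Σα_i² = 5.5² − ½·20.57 = 19.965.
Planner sets c_i = Σα_j = 5.5 for every i, so G^SO = 2·5.5 = 11.
W^SO = (Σα)·G^SO − ½·2·(Σα)² = (2/2)·5.5² = 30.25.
Deadweight loss = W^SO − W^NE = 10.285.

10.285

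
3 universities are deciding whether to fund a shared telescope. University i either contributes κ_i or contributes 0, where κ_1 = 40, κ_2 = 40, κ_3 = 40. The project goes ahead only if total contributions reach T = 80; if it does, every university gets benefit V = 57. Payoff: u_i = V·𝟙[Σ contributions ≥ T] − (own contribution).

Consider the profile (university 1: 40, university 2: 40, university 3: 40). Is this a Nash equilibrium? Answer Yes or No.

Total = 120 ≥ 80: provided.
University 1 (pledges 40, payoff 17): dropping to 0 → total 80, payoff 57. Profitable deviation.

No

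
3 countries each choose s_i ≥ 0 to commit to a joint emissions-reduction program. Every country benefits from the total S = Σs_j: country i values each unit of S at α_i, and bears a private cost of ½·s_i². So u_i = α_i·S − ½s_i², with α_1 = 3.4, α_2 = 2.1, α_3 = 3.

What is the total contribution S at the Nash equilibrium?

Country i's FOC: ∂u_i/∂s_i = α_i − s_i = 0, so s_i* = α_i.
NE contributions = (3.4, 2.1, 3); S = 8.5.

8.5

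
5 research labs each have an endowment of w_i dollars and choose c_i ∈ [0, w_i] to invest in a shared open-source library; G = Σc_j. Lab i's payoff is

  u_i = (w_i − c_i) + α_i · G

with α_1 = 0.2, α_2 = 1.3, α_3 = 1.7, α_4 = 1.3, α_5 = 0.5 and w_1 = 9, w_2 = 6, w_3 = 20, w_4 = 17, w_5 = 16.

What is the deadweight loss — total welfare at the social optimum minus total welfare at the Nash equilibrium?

∂u_i/∂c_i = α_i − 1, so lab i contributes w_i if α_i > 1, else 0.
α_i > 1 for i ∈ {2, 3, 4}; NE contributions (0, 6, 20, 17, 0), G = 43.
W^NE = Σw_i − G^NE + (Σα_i)·G^NE = 68 + 4·43 = 240.
Planner: ∂(Σu_j)/∂c_i = Σα_j − 1 = 4 > 0, so everyone contributes w_i; G^SO = 68, W^SO = 68 + 4·68 = 340.
Deadweight loss = 100.

100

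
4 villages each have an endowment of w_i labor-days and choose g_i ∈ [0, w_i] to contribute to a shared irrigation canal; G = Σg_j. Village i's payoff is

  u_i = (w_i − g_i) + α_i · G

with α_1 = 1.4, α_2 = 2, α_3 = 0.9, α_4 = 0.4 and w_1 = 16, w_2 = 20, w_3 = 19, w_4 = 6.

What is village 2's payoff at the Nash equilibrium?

72

∂u_i/∂g_i = α_i − 1, so village i contributes w_i if α_i > 1, else 0.
α_i > 1 for i ∈ {1, 2}; NE contributions (16, 20, 0, 0), G = 36.
u_2 = (20 − 20) + 2·36 = 72.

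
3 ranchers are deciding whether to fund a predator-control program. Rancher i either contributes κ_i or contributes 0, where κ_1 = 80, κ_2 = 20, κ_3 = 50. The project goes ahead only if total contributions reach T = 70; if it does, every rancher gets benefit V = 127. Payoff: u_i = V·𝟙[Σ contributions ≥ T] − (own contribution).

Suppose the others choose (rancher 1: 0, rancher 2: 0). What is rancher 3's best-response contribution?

0

Others' total = 0. Even contributing 50 gives 50 < 70: no benefit either way.
Best response: 0.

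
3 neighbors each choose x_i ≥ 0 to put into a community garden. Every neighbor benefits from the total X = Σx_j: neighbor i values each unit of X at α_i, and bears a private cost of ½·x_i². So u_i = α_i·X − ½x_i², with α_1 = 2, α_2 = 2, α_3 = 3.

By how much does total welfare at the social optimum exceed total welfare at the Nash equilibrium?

33

Neighbor i's FOC: ∂u_i/∂x_i = α_i − x_i = 0, so x_i* = α_i.
NE contributions = (2, 2, 3); X = 7.
W^NE = (Σα)·X − ½Σα_i² = 7² − ½·17 = 40.5.
Planner sets x_i = Σα_j = 7 for every i, so X^SO = 3·7 = 21.
W^SO = (Σα)·X^SO − ½·3·(Σα)² = (3/2)·7² = 73.5.
Deadweight loss = W^SO − W^NE = 33.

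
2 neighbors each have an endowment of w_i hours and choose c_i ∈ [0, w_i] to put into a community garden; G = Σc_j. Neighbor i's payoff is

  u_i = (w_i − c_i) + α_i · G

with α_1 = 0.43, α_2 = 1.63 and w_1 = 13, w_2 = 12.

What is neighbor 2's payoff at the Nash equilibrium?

∂u_i/∂c_i = α_i − 1, so neighbor i contributes w_i if α_i > 1, else 0.
α_i > 1 for i ∈ {2}; NE contributions (0, 12), G = 12.
u_2 = (12 − 12) + 1.63·12 = 19.56.

19.56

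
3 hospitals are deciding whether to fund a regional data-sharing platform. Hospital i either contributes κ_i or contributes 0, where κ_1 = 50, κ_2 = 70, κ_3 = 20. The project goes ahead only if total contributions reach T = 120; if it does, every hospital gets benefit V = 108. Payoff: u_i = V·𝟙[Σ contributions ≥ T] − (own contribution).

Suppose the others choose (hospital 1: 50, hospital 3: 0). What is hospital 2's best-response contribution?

Others' total = 50. Contributing 70 brings total to 120 ≥ 120: gain V − κ_2 = 38.
Best response: 70.

70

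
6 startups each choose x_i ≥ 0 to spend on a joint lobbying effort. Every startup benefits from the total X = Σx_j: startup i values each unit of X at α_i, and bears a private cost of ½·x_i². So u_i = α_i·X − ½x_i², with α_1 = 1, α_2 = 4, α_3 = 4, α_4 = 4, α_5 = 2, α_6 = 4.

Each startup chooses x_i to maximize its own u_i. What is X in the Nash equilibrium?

19

Startup i's FOC: ∂u_i/∂x_i = α_i − x_i = 0, so x_i* = α_i.
NE contributions = (1, 4, 4, 4, 2, 4); X = 19.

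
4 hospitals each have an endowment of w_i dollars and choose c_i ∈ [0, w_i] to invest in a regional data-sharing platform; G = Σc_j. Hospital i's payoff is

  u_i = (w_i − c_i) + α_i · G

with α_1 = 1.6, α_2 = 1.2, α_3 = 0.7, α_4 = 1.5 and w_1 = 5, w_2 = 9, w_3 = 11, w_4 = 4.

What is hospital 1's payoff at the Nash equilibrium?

28.8

∂u_i/∂c_i = α_i − 1, so hospital i contributes w_i if α_i > 1, else 0.
α_i > 1 for i ∈ {1, 2, 4}; NE contributions (5, 9, 0, 4), G = 18.
u_1 = (5 − 5) + 1.6·18 = 28.8.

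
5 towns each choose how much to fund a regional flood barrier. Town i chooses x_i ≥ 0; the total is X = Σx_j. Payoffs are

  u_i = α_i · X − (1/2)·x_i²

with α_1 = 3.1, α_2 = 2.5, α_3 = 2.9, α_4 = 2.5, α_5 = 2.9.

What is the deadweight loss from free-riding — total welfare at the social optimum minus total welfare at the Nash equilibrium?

309.28

Town i's FOC: ∂u_i/∂x_i = α_i − x_i = 0, so x_i* = α_i.
NE contributions = (3.1, 2.5, 2.9, 2.5, 2.9); X = 13.9.
W^NE = (Σα)·X − ½Σα_i² = 13.9² − ½·38.93 = 173.745.
Planner sets x_i = Σα_j = 13.9 for every i, so X^SO = 5·13.9 = 69.5.
W^SO = (Σα)·X^SO − ½·5·(Σα)² = (5/2)·13.9² = 483.025.
Deadweight loss = W^SO − W^NE = 309.28.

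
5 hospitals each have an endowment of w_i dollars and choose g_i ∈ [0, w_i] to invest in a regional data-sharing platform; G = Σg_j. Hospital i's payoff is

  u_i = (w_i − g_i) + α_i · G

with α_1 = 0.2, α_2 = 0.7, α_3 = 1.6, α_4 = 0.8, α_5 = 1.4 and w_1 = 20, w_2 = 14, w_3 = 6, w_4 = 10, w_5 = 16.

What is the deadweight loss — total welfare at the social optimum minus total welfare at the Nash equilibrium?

162.8

∂u_i/∂g_i = α_i − 1, so hospital i contributes w_i if α_i > 1, else 0.
α_i > 1 for i ∈ {3, 5}; NE contributions (0, 0, 6, 0, 16), G = 22.
W^NE = Σw_i − G^NE + (Σα_i)·G^NE = 66 + 3.7·22 = 147.4.
Planner: ∂(Σu_j)/∂g_i = Σα_j − 1 = 3.7 > 0, so everyone contributes w_i; G^SO = 66, W^SO = 66 + 3.7·66 = 310.2.
Deadweight loss = 162.8.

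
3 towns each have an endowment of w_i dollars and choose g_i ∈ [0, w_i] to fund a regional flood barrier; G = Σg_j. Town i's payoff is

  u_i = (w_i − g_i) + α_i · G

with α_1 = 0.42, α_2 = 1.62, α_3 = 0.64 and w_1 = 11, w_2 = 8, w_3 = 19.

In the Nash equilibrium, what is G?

8

∂u_i/∂g_i = α_i − 1, so town i contributes w_i if α_i > 1, else 0.
α_i > 1 for i ∈ {2}; NE contributions (0, 8, 0), G = 8.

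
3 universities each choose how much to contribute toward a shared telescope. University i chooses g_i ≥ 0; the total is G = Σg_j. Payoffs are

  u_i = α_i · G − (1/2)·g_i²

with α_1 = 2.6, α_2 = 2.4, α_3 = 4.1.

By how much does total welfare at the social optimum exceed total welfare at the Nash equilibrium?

56.07

University i's FOC: ∂u_i/∂g_i = α_i − g_i = 0, so g_i* = α_i.
NE contributions = (2.6, 2.4, 4.1); G = 9.1.
W^NE = (Σα)·G − ½Σα_i² = 9.1² − ½·29.33 = 68.145.
Planner sets g_i = Σα_j = 9.1 for every i, so G^SO = 3·9.1 = 27.3.
W^SO = (Σα)·G^SO − ½·3·(Σα)² = (3/2)·9.1² = 124.215.
Deadweight loss = W^SO − W^NE = 56.07.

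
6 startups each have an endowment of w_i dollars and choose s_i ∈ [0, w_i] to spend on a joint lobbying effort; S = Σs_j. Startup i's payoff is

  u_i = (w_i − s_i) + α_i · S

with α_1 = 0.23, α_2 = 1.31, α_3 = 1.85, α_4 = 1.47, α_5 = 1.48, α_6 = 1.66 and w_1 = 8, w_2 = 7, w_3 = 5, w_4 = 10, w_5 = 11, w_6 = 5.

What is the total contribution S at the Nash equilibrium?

38

∂u_i/∂s_i = α_i − 1, so startup i contributes w_i if α_i > 1, else 0.
α_i > 1 for i ∈ {2, 3, 4, 5, 6}; NE contributions (0, 7, 5, 10, 11, 5), S = 38.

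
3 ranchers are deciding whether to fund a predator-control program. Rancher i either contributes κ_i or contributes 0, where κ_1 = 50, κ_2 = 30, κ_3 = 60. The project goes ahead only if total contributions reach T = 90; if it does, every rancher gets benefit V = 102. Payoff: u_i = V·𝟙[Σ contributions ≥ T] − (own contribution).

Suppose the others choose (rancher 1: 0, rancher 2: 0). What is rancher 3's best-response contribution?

0

Others' total = 0. Even contributing 60 gives 60 < 90: no benefit either way.
Best response: 0.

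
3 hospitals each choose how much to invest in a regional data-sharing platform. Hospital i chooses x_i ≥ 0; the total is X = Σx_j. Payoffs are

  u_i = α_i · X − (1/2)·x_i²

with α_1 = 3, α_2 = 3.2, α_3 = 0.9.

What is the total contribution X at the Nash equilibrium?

Hospital i's FOC: ∂u_i/∂x_i = α_i − x_i = 0, so x_i* = α_i.
NE contributions = (3, 3.2, 0.9); X = 7.1.

7.1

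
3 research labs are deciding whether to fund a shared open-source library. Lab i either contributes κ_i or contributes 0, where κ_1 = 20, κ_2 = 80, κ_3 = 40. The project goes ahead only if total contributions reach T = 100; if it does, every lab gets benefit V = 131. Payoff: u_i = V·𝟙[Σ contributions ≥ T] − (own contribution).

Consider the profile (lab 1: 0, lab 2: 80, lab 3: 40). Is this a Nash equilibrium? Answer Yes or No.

Yes

Total = 120 ≥ 100: provided.
Lab 1 (pledges 0, payoff 131): pledging 20 → total 140, payoff 111. No gain.
Lab 2 (pledges 80, payoff 51): dropping to 0 → total 40, payoff 0. No gain.
Lab 3 (pledges 40, payoff 91): dropping to 0 → total 80, payoff 0. No gain.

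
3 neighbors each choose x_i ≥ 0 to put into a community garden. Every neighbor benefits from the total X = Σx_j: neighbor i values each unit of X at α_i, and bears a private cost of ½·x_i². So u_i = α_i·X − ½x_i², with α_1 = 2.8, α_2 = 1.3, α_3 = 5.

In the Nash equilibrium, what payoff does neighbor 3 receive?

Neighbor i's FOC: ∂u_i/∂x_i = α_i − x_i = 0, so x_i* = α_i.
NE contributions = (2.8, 1.3, 5); X = 9.1.
u_3 = α_3·X − ½·(x_3)² = 5·9.1 − ½·5² = 33.

33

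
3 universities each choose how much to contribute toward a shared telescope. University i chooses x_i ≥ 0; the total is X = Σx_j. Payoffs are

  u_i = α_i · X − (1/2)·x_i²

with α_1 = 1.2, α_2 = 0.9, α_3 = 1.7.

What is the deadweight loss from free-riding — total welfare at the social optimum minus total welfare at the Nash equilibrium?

University i's FOC: ∂u_i/∂x_i = α_i − x_i = 0, so x_i* = α_i.
NE contributions = (1.2, 0.9, 1.7); X = 3.8.
W^NE = (Σα)·X − ½Σα_i² = 3.8² − ½·5.14 = 11.87.
Planner sets x_i = Σα_j = 3.8 for every i, so X^SO = 3·3.8 = 11.4.
W^SO = (Σα)·X^SO − ½·3·(Σα)² = (3/2)·3.8² = 21.66.
Deadweight loss = W^SO − W^NE = 9.79.

9.79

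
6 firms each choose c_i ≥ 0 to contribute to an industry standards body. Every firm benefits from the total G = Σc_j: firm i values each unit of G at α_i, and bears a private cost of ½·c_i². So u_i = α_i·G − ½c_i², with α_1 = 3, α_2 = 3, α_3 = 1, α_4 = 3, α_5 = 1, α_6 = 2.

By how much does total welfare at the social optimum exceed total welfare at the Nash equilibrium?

354.5

Firm i's FOC: ∂u_i/∂c_i = α_i − c_i = 0, so c_i* = α_i.
NE contributions = (3, 3, 1, 3, 1, 2); G = 13.
W^NE = (Σα)·G − ½Σα_i² = 13² − ½·33 = 152.5.
Planner sets c_i = Σα_j = 13 for every i, so G^SO = 6·13 = 78.
W^SO = (Σα)·G^SO − ½·6·(Σα)² = (6/2)·13² = 507.
Deadweight loss = W^SO − W^NE = 354.5.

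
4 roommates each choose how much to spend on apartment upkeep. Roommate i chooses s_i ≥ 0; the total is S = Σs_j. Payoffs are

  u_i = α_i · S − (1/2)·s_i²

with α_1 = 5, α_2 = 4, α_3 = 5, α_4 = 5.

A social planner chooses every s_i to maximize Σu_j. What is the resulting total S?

Planner FOC: ∂(Σu_j)/∂s_i = (Σα_j) − s_i = 0, so s_i^SO = Σα_j = 19 for every i; S^SO = 76.

76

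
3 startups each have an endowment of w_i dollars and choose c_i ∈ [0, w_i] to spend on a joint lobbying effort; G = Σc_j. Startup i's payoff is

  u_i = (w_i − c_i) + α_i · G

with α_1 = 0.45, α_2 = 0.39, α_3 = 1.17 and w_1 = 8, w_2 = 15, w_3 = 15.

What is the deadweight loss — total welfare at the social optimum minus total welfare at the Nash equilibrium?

∂u_i/∂c_i = α_i − 1, so startup i contributes w_i if α_i > 1, else 0.
α_i > 1 for i ∈ {3}; NE contributions (0, 0, 15), G = 15.
W^NE = Σw_i − G^NE + (Σα_i)·G^NE = 38 + 1.01·15 = 53.15.
Planner: ∂(Σu_j)/∂c_i = Σα_j − 1 = 1.01 > 0, so everyone contributes w_i; G^SO = 38, W^SO = 38 + 1.01·38 = 76.38.
Deadweight loss = 23.23.

23.23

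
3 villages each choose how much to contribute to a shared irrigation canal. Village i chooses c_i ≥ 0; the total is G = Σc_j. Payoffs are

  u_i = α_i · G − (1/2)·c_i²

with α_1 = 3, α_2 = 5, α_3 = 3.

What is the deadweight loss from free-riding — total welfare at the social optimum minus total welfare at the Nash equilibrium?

82

Village i's FOC: ∂u_i/∂c_i = α_i − c_i = 0, so c_i* = α_i.
NE contributions = (3, 5, 3); G = 11.
W^NE = (Σα)·G − ½Σα_i² = 11² − ½·43 = 99.5.
Planner sets c_i = Σα_j = 11 for every i, so G^SO = 3·11 = 33.
W^SO = (Σα)·G^SO − ½·3·(Σα)² = (3/2)·11² = 181.5.
Deadweight loss = W^SO − W^NE = 82.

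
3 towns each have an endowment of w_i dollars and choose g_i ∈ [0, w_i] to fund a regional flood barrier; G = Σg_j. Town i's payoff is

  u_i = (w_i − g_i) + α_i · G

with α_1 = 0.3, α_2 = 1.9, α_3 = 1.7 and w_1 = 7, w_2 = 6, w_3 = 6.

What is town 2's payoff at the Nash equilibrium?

22.8

∂u_i/∂g_i = α_i − 1, so town i contributes w_i if α_i > 1, else 0.
α_i > 1 for i ∈ {2, 3}; NE contributions (0, 6, 6), G = 12.
u_2 = (6 − 6) + 1.9·12 = 22.8.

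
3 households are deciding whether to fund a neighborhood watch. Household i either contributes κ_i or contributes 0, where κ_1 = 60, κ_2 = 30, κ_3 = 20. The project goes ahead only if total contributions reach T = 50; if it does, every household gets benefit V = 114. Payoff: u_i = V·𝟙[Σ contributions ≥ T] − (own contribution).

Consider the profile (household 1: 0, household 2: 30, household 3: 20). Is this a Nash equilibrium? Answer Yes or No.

Yes

Total = 50 ≥ 50: provided.
Household 1 (pledges 0, payoff 114): pledging 60 → total 110, payoff 54. No gain.
Household 2 (pledges 30, payoff 84): dropping to 0 → total 20, payoff 0. No gain.
Household 3 (pledges 20, payoff 94): dropping to 0 → total 30, payoff 0. No gain.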